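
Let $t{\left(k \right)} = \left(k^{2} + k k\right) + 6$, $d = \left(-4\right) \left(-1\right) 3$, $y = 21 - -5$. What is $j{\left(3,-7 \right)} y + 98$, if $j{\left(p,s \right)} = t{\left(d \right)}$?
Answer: $7742$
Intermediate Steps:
$y = 26$ ($y = 21 + 5 = 26$)
$d = 12$ ($d = 4 \cdot 3 = 12$)
$t{\left(k \right)} = 6 + 2 k^{2}$ ($t{\left(k \right)} = \left(k^{2} + k^{2}\right) + 6 = 2 k^{2} + 6 = 6 + 2 k^{2}$)
$j{\left(p,s \right)} = 294$ ($j{\left(p,s \right)} = 6 + 2 \cdot 12^{2} = 6 + 2 \cdot 144 = 6 + 288 = 294$)
$j{\left(3,-7 \right)} y + 98 = 294 \cdot 26 + 98 = 7644 + 98 = 7742$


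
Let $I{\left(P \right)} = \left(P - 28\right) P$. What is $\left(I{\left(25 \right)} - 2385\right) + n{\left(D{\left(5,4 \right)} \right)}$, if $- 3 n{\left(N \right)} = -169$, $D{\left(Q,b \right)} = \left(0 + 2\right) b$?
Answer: $- \frac{7211}{3} \approx -2403.7$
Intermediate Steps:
$D{\left(Q,b \right)} = 2 b$
$I{\left(P \right)} = P \left(-28 + P\right)$ ($I{\left(P \right)} = \left(-28 + P\right) P = P \left(-28 + P\right)$)
$n{\left(N \right)} = \frac{169}{3}$ ($n{\left(N \right)} = \left(- \frac{1}{3}\right) \left(-169\right) = \frac{169}{3}$)
$\left(I{\left(25 \right)} - 2385\right) + n{\left(D{\left(5,4 \right)} \right)} = \left(25 \left(-28 + 25\right) - 2385\right) + \frac{169}{3} = \left(25 \left(-3\right) - 2385\right) + \frac{169}{3} = \left(-75 - 2385\right) + \frac{169}{3} = -2460 + \frac{169}{3} = - \frac{7211}{3}$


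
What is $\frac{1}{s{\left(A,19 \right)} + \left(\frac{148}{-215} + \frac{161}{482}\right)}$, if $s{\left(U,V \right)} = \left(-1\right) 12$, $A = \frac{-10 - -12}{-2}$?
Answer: $- \frac{103630}{1280281} \approx -0.080943$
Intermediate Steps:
$A = -1$ ($A = \left(-10 + 12\right) \left(- \frac{1}{2}\right) = 2 \left(- \frac{1}{2}\right) = -1$)
$s{\left(U,V \right)} = -12$
$\frac{1}{s{\left(A,19 \right)} + \left(\frac{148}{-215} + \frac{161}{482}\right)} = \frac{1}{-12 + \left(\frac{148}{-215} + \frac{161}{482}\right)} = \frac{1}{-12 + \left(148 \left(- \frac{1}{215}\right) + 161 \cdot \frac{1}{482}\right)} = \frac{1}{-12 + \left(- \frac{148}{215} + \frac{161}{482}\right)} = \frac{1}{-12 - \frac{36721}{103630}} = \frac{1}{- \frac{1280281}{103630}} = - \frac{103630}{1280281}$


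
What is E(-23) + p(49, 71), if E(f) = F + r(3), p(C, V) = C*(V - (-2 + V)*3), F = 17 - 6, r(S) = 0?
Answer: -6653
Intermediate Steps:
F = 11
p(C, V) = C*(6 - 2*V) (p(C, V) = C*(V - (-6 + 3*V)) = C*(V + (6 - 3*V)) = C*(6 - 2*V))
E(f) = 11 (E(f) = 11 + 0 = 11)
E(-23) + p(49, 71) = 11 + 2*49*(3 - 1*71) = 11 + 2*49*(3 - 71) = 11 + 2*49*(-68) = 11 - 6664 = -6653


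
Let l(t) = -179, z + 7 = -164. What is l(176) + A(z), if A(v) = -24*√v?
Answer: -179 - 72*I*√19 ≈ -179.0 - 313.84*I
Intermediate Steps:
z = -171 (z = -7 - 164 = -171)
l(176) + A(z) = -179 - 72*I*√19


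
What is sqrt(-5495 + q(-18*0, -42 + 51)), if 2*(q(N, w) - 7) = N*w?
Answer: 28*I*sqrt(7) ≈ 74.081*I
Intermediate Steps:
q(N, w) = 7 + N*w/2 (q(N, w) = 7 + (N*w)/2 = 7 + N*w/2)
sqrt(-5495 + q(-18*0, -42 + 51)) = sqrt(-5495 + (7 + (-18*0)*(-42 + 51)/2)) = sqrt(-5495 + (7 + (1/2)*0*9)) = sqrt(-5495 + (7 + 0)) = sqrt(-5495 + 7) = sqrt(-5488) = 28*I*sqrt(7)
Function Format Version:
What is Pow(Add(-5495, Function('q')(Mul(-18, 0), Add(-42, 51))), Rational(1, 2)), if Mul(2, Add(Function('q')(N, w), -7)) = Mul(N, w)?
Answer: Mul(28, I, Pow(7, Rational(1, 2))) ≈ Mul(74.081, I)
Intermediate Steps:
Function('q')(N, w) = Add(7, Mul(Rational(1, 2), N, w)) (Function('q')(N, w) = Add(7, Mul(Rational(1, 2), Mul(N, w))) = Add(7, Mul(Rational(1, 2), N, w)))
Pow(Add(-5495, Function('q')(Mul(-18, 0), Add(-42, 51))), Rational(1, 2)) = Pow(Add(-5495, Add(7, Mul(Rational(1, 2), Mul(-18, 0), Add(-42, 51)))), Rational(1, 2)) = Pow(Add(-5495, Add(7, Mul(Rational(1, 2), 0, 9))), Rational(1, 2)) = Pow(Add(-5495, Add(7, 0)), Rational(1, 2)) = Pow(Add(-5495, 7), Rational(1, 2)) = Pow(-5488, Rational(1, 2)) = Mul(28, I, Pow(7, Rational(1, 2)))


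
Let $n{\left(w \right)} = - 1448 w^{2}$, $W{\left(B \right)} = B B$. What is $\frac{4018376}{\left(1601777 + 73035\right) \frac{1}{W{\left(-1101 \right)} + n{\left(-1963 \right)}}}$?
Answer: $- \frac{5604093584313934}{418703} \approx -1.3384 \cdot 10^{10}$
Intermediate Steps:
$W{\left(B \right)} = B^{2}$
$\frac{4018376}{\left(1601777 + 73035\right) \frac{1}{W{\left(-1101 \right)} + n{\left(-1963 \right)}}} = \frac{4018376}{\left(1601777 + 73035\right) \frac{1}{\left(-1101\right)^{2} - 1448 \left(-1963\right)^{2}}} = \frac{4018376}{1674812 \frac{1}{1212201 - 5579678312}} = \frac{4018376}{1674812 \frac{1}{-5578466111}} = \frac{4018376}{1674812 \left(- \frac{1}{5578466111}\right)} = \frac{4018376}{- \frac{1674812}{5578466111}} = 4018376 \left(- \frac{5578466111}{1674812}\right) = - \frac{5604093584313934}{418703}$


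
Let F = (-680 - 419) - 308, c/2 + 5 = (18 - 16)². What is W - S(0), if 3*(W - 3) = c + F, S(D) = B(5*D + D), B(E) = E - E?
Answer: -1400/3 ≈ -466.67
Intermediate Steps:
c = -2 (c = -10 + 2*(18 - 16)² = -10 + 2*2² = -10 + 2*4 = -10 + 8 = -2)
B(E) = 0
F = -1407 (F = -1099 - 308 = -1407)
S(D) = 0
W = -1400/3 (W = 3 + (-2 - 1407)/3 = 3 + (⅓)*(-1409) = 3 - 1409/3 = -1400/3 ≈ -466.67)
W - S(0) = -1400/3 - 1*0 = -1400/3 + 0 = -1400/3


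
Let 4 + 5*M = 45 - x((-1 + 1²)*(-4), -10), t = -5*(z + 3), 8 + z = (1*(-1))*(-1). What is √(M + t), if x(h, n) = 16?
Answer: 5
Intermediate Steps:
z = -7 (z = -8 + (1*(-1))*(-1) = -8 - 1*(-1) = -8 + 1 = -7)
t = 20 (t = -5*(-7 + 3) = -5*(-4) = 20)
M = 5 (M = -⅘ + (45 - 1*16)/5 = -⅘ + (45 - 16)/5 = -⅘ + (⅕)*29 = -⅘ + 29/5 = 5)
√(M + t) = √(5 + 20) = √25 = 5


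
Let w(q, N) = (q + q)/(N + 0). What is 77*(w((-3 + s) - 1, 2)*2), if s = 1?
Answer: -462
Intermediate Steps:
w(q, N) = 2*q/N (w(q, N) = (2*q)/N = 2*q/N)
77*(w((-3 + s) - 1, 2)*2) = 77*((2*((-3 + 1) - 1)/2)*2) = 77*((2*(-2 - 1)*(½))*2) = 77*((2*(-3)*(½))*2) = 77*(-3*2) = 77*(-6) = -462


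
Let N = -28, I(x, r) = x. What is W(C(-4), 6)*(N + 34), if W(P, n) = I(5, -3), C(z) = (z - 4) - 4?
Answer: 30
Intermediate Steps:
C(z) = -8 + z (C(z) = (-4 + z) - 4 = -8 + z)
W(P, n) = 5
W(C(-4), 6)*(N + 34) = 5*(-28 + 34) = 5*6 = 30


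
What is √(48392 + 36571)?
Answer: √84963 ≈ 291.48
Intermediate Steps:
√(48392 + 36571) = √84963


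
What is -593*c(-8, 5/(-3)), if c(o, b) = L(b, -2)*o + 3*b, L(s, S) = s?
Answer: -14825/3 ≈ -4941.7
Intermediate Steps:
c(o, b) = 3*b + b*o (c(o, b) = b*o + 3*b = 3*b + b*o)
-593*c(-8, 5/(-3)) = -593*5/(-3)*(3 - 8) = -593*5*(-1/3)*(-5) = -(-2965)*(-5)/3 = -593*25/3 = -14825/3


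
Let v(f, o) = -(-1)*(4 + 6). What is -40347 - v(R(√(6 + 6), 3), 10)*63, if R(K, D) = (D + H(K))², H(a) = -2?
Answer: -40977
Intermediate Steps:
R(K, D) = (-2 + D)² (R(K, D) = (D - 2)² = (-2 + D)²)
v(f, o) = 10 (v(f, o) = -(-1)*10 = -1*(-10) = 10)
-40347 - v(R(√(6 + 6), 3), 10)*63 = -40347 - 10*63 = -40347 - 1*630 = -40347 - 630 = -40977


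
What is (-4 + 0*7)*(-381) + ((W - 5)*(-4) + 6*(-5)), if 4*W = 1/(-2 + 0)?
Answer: 3029/2 ≈ 1514.5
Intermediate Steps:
W = -⅛ (W = 1/(4*(-2 + 0)) = (¼)/(-2) = (¼)*(-½) = -⅛ ≈ -0.12500)
(-4 + 0*7)*(-381) + ((W - 5)*(-4) + 6*(-5)) = (-4 + 0*7)*(-381) + ((-⅛ - 5)*(-4) + 6*(-5)) = (-4 + 0)*(-381) + (-41/8*(-4) - 30) = -4*(-381) + (41/2 - 30) = 1524 - 19/2 = 3029/2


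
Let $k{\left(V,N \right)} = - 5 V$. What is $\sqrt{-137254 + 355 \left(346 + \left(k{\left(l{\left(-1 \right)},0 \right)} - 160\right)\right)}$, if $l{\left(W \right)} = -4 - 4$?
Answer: $72 i \sqrt{11} \approx 238.8 i$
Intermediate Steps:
$l{\left(W \right)} = -8$
$\sqrt{-137254 + 355 \left(346 + \left(k{\left(l{\left(-1 \right)},0 \right)} - 160\right)\right)} = \sqrt{-137254 + 355 \left(346 - 120\right)} = \sqrt{-137254 + 355 \cdot 226} = \sqrt{-137254 + 80230} = \sqrt{-57024} = 72 i \sqrt{11}$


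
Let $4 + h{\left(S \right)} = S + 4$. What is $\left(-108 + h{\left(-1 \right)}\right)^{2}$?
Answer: $11881$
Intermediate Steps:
$h{\left(S \right)} = S$ ($h{\left(S \right)} = -4 + \left(S + 4\right) = -4 + \left(4 + S\right) = S$)
$\left(-108 + h{\left(-1 \right)}\right)^{2} = \left(-108 - 1\right)^{2} = \left(-109\right)^{2} = 11881$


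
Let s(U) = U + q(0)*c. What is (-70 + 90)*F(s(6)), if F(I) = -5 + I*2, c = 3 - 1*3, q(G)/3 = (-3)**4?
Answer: 140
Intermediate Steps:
q(G) = 243 (q(G) = 3*(-3)**4 = 3*81 = 243)
c = 0 (c = 3 - 3 = 0)
s(U) = U (s(U) = U + 243*0 = U + 0 = U)
F(I) = -5 + 2*I
(-70 + 90)*F(s(6)) = (-70 + 90)*(-5 + 2*6) = 20*(-5 + 12) = 20*7 = 140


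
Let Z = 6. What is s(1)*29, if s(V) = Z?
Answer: 174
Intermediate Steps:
s(V) = 6
s(1)*29 = 6*29 = 174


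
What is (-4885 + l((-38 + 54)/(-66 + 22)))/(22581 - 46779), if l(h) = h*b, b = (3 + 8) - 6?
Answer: 53755/266178 ≈ 0.20195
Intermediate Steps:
b = 5 (b = 11 - 6 = 5)
l(h) = 5*h (l(h) = h*5 = 5*h)
(-4885 + l((-38 + 54)/(-66 + 22)))/(22581 - 46779) = (-4885 + 5*((-38 + 54)/(-66 + 22)))/(22581 - 46779) = (-4885 + 5*(16/(-44)))/(-24198) = (-4885 + 5*(16*(-1/44)))*(-1/24198) = (-4885 + 5*(-4/11))*(-1/24198) = (-4885 - 20/11)*(-1/24198) = -53755/11*(-1/24198) = 53755/266178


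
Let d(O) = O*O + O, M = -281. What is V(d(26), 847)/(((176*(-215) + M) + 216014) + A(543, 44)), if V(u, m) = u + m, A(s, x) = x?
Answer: 1549/177937 ≈ 0.0087053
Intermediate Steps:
d(O) = O + O**2 (d(O) = O**2 + O = O + O**2)
V(u, m) = m + u
V(d(26), 847)/(((176*(-215) + M) + 216014) + A(543, 44)) = (847 + 26*(1 + 26))/(((176*(-215) - 281) + 216014) + 44) = (847 + 26*27)/(((-37840 - 281) + 216014) + 44) = (847 + 702)/((-38121 + 216014) + 44) = 1549/(177893 + 44) = 1549/177937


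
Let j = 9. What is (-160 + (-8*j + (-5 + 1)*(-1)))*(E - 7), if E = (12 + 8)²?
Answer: -89604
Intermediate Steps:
E = 400 (E = 20² = 400)
(-160 + (-8*j + (-5 + 1)*(-1)))*(E - 7) = (-160 + (-8*9 + (-5 + 1)*(-1)))*(400 - 7) = (-160 + (-72 - 4*(-1)))*393 = (-160 + (-72 + 4))*393 = (-160 - 68)*393 = -228*393 = -89604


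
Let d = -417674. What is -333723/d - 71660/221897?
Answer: 44121613691/92680607578 ≈ 0.47606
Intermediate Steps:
-333723/d - 71660/221897 = -333723/(-417674) - 71660/221897 = -333723*(-1/417674) - 71660*1/221897 = 333723/417674 - 71660/221897 = 44121613691/92680607578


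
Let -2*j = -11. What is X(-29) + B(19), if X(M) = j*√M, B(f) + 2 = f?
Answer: 17 + 11*I*√29/2 ≈ 17.0 + 29.618*I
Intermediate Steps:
j = 11/2 (j = -½*(-11) = 11/2 ≈ 5.5000)
B(f) = -2 + f
X(M) = 11*√M/2
X(-29) + B(19) = 11*√(-29)/2 + (-2 + 19) = 11*(I*√29)/2 + 17 = 11*I*√29/2 + 17 = 17 + 11*I*√29/2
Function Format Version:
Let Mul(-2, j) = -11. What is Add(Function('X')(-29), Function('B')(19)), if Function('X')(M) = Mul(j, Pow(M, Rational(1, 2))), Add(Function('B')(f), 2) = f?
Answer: Add(17, Mul(Rational(11, 2), I, Pow(29, Rational(1, 2)))) ≈ Add(17.000, Mul(29.618, I))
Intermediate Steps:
j = Rational(11, 2) (j = Mul(Rational(-1, 2), -11) = Rational(11, 2) ≈ 5.5000)
Function('B')(f) = Add(-2, f)
Function('X')(M) = Mul(Rational(11, 2), Pow(M, Rational(1, 2)))
Add(Function('X')(-29), Function('B')(19)) = Add(Mul(Rational(11, 2), Pow(-29, Rational(1, 2))), Add(-2, 19)) = Add(Mul(Rational(11, 2), Mul(I, Pow(29, Rational(1, 2)))), 17) = Add(Mul(Rational(11, 2), I, Pow(29, Rational(1, 2))), 17) = Add(17, Mul(Rational(11, 2), I, Pow(29, Rational(1, 2))))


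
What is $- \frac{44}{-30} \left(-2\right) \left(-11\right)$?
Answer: $\frac{484}{15} \approx 32.267$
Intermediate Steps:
$- \frac{44}{-30} \left(-2\right) \left(-11\right) = \left(-44\right) \left(- \frac{1}{30}\right) \left(-2\right) \left(-11\right) = \frac{22}{15} \left(-2\right) \left(-11\right) = \left(- \frac{44}{15}\right) \left(-11\right) = \frac{484}{15}$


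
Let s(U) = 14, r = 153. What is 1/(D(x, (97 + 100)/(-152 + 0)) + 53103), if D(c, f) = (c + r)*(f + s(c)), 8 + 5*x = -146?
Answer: 760/41538121 ≈ 1.8296e-5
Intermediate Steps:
x = -154/5 (x = -8/5 + (⅕)*(-146) = -8/5 - 146/5 = -154/5 ≈ -30.800)
D(c, f) = (14 + f)*(153 + c) (D(c, f) = (c + 153)*(f + 14) = (153 + c)*(14 + f) = (14 + f)*(153 + c))
1/(D(x, (97 + 100)/(-152 + 0)) + 53103) = 1/((2142 + 14*(-154/5) + 153*((97 + 100)/(-152 + 0)) - 154*(97 + 100)/(5*(-152 + 0))) + 53103) = 1/((2142 - 2156/5 + 153*(197/(-152)) - 30338/(5*(-152))) + 53103) = 1/((2142 - 2156/5 + 153*(197*(-1/152)) - 30338*(-1)/(5*152)) + 53103) = 1/((2142 - 2156/5 + 153*(-197/152) - 154/5*(-197/152)) + 53103) = 1/((2142 - 2156/5 - 30141/152 + 15169/380) + 53103) = 1/(1179841/760 + 53103) = 1/(41538121/760) = 760/41538121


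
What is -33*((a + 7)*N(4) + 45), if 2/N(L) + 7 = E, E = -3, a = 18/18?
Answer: -7161/5 ≈ -1432.2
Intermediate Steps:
a = 1 (a = 18*(1/18) = 1)
N(L) = -⅕ (N(L) = 2/(-7 - 3) = 2/(-10) = 2*(-⅒) = -⅕)
-33*((a + 7)*N(4) + 45) = -33*((1 + 7)*(-⅕) + 45) = -33*(8*(-⅕) + 45) = -33*(-8/5 + 45) = -33*217/5 = -7161/5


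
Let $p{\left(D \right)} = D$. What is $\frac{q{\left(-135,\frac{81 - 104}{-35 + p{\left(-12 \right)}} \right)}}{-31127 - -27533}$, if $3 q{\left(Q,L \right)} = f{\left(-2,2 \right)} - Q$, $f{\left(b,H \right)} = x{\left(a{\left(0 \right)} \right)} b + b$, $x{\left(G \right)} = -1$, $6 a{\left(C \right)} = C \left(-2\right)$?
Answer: $- \frac{15}{1198} \approx -0.012521$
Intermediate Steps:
$a{\left(C \right)} = - \frac{C}{3}$ ($a{\left(C \right)} = \frac{C \left(-2\right)}{6} = \frac{\left(-2\right) C}{6} = - \frac{C}{3}$)
$f{\left(b,H \right)} = 0$ ($f{\left(b,H \right)} = - b + b = 0$)
$q{\left(Q,L \right)} = - \frac{Q}{3}$ ($q{\left(Q,L \right)} = \frac{0 - Q}{3} = \frac{\left(-1\right) Q}{3} = - \frac{Q}{3}$)
$\frac{q{\left(-135,\frac{81 - 104}{-35 + p{\left(-12 \right)}} \right)}}{-31127 - -27533} = \frac{\left(- \frac{1}{3}\right) \left(-135\right)}{-31127 - -27533} = \frac{45}{-31127 + 27533} = \frac{45}{-3594} = 45 \left(- \frac{1}{3594}\right) = - \frac{15}{1198}$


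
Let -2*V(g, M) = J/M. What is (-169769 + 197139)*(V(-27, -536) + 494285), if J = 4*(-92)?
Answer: 906414260640/67 ≈ 1.3529e+10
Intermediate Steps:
J = -368
V(g, M) = 184/M (V(g, M) = -(-184)/M = 184/M)
(-169769 + 197139)*(V(-27, -536) + 494285) = (-169769 + 197139)*(184/(-536) + 494285) = 27370*(184*(-1/536) + 494285) = 27370*(-23/67 + 494285) = 27370*(33117072/67) = 906414260640/67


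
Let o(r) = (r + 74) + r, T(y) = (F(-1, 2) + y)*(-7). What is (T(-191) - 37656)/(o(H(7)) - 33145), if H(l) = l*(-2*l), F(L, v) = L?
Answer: 12104/11089 ≈ 1.0915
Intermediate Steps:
H(l) = -2*l²
T(y) = 7 - 7*y (T(y) = (-1 + y)*(-7) = 7 - 7*y)
o(r) = 74 + 2*r (o(r) = (74 + r) + r = 74 + 2*r)
(T(-191) - 37656)/(o(H(7)) - 33145) = ((7 - 7*(-191)) - 37656)/((74 + 2*(-2*7²)) - 33145) = ((7 + 1337) - 37656)/((74 + 2*(-2*49)) - 33145) = (1344 - 37656)/((74 + 2*(-98)) - 33145) = -36312/((74 - 196) - 33145) = -36312/(-122 - 33145) = -36312/(-33267) = -36312*(-1/33267) = 12104/11089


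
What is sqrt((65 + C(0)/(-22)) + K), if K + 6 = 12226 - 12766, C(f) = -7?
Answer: 15*I*sqrt(1034)/22 ≈ 21.924*I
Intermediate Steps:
K = -546 (K = -6 + (12226 - 12766) = -6 - 540 = -546)
sqrt((65 + C(0)/(-22)) + K) = sqrt((65 - 7/(-22)) - 546) = sqrt((65 - 1/22*(-7)) - 546) = sqrt((65 + 7/22) - 546) = sqrt(1437/22 - 546) = sqrt(-10575/22) = 15*I*sqrt(1034)/22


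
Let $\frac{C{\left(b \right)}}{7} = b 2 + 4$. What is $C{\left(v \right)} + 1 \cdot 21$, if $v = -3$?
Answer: $7$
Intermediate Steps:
$C{\left(b \right)} = 28 + 14 b$ ($C{\left(b \right)} = 7 \left(b 2 + 4\right) = 7 \left(2 b + 4\right) = 7 \left(4 + 2 b\right) = 28 + 14 b$)
$C{\left(v \right)} + 1 \cdot 21 = \left(28 + 14 \left(-3\right)\right) + 1 \cdot 21 = \left(28 - 42\right) + 21 = -14 + 21 = 7$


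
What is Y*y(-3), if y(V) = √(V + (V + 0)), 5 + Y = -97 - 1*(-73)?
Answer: -29*I*√6 ≈ -71.035*I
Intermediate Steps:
Y = -29 (Y = -5 + (-97 - 1*(-73)) = -5 + (-97 + 73) = -5 - 24 = -29)
y(V) = √2*√V (y(V) = √(V + V) = √(2*V) = √2*√V)
Y*y(-3) = -29*√2*√(-3) = -29*√2*I*√3 = -29*I*√6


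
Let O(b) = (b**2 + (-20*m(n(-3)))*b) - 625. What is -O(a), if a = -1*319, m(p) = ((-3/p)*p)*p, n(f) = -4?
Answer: -177696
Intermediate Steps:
m(p) = -3*p
a = -319
O(b) = -625 + b**2 - 240*b (O(b) = (b**2 + (-(-60)*(-4))*b) - 625 = (b**2 + (-20*12)*b) - 625 = (b**2 - 240*b) - 625 = -625 + b**2 - 240*b)
-O(a) = -(-625 + (-319)**2 - 240*(-319)) = -(-625 + 101761 + 76560) = -1*177696 = -177696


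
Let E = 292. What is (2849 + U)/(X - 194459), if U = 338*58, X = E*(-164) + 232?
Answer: -22453/242115 ≈ -0.092737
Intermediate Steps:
X = -47656 (X = 292*(-164) + 232 = -47888 + 232 = -47656)
U = 19604
(2849 + U)/(X - 194459) = (2849 + 19604)/(-47656 - 194459) = 22453/(-242115) = 22453*(-1/242115) = -22453/242115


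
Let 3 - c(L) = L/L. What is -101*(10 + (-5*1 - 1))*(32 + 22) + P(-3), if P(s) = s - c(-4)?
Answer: -21821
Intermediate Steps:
c(L) = 2 (c(L) = 3 - L/L = 3 - 1*1 = 3 - 1 = 2)
P(s) = -2 + s (P(s) = s - 1*2 = s - 2 = -2 + s)
-101*(10 + (-5*1 - 1))*(32 + 22) + P(-3) = -101*(10 + (-5*1 - 1))*(32 + 22) + (-2 - 3) = -101*(10 + (-5 - 1))*54 - 5 = -101*(10 - 6)*54 - 5 = -404*54 - 5 = -101*216 - 5 = -21816 - 5 = -21821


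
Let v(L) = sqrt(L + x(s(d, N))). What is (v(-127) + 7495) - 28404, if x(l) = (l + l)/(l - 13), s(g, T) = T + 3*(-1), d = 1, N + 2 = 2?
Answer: -20909 + I*sqrt(2026)/4 ≈ -20909.0 + 11.253*I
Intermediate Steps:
N = 0 (N = -2 + 2 = 0)
s(g, T) = -3 + T (s(g, T) = T - 3 = -3 + T)
x(l) = 2*l/(-13 + l) (x(l) = (2*l)/(-13 + l) = 2*l/(-13 + l))
v(L) = sqrt(3/8 + L) (v(L) = sqrt(L + 2*(-3 + 0)/(-13 + (-3 + 0))) = sqrt(L + 2*(-3)/(-13 - 3)) = sqrt(L + 2*(-3)/(-16)) = sqrt(L + 2*(-3)*(-1/16)) = sqrt(L + 3/8) = sqrt(3/8 + L))
(v(-127) + 7495) - 28404 = (sqrt(6 + 16*(-127))/4 + 7495) - 28404 = (sqrt(6 - 2032)/4 + 7495) - 28404 = (sqrt(-2026)/4 + 7495) - 28404 = ((I*sqrt(2026))/4 + 7495) - 28404 = (I*sqrt(2026)/4 + 7495) - 28404 = (7495 + I*sqrt(2026)/4) - 28404 = -20909 + I*sqrt(2026)/4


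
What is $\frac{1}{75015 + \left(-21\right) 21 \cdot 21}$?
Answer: $\frac{1}{65754} \approx 1.5208 \cdot 10^{-5}$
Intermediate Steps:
$\frac{1}{75015 + \left(-21\right) 21 \cdot 21} = \frac{1}{75015 - 9261} = \frac{1}{65754}$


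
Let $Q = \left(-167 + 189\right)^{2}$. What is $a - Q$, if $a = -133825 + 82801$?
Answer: $-51508$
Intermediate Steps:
$a = -51024$
$Q = 484$ ($Q = 22^{2} = 484$)
$a - Q = -51024 - 484 = -51508$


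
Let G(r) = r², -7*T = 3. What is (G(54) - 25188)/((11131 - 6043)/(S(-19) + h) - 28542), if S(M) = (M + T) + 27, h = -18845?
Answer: 244735872/313636735 ≈ 0.78032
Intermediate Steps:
T = -3/7 (T = -⅐*3 = -3/7 ≈ -0.42857)
S(M) = 186/7 + M (S(M) = (M - 3/7) + 27 = (-3/7 + M) + 27 = 186/7 + M)
(G(54) - 25188)/((11131 - 6043)/(S(-19) + h) - 28542) = (54² - 25188)/((11131 - 6043)/((186/7 - 19) - 18845) - 28542) = (2916 - 25188)/(5088/(53/7 - 18845) - 28542) = -22272/(5088/(-131862/7) - 28542) = -22272/(5088*(-7/131862) - 28542) = -22272/(-5936/21977 - 28542) = -22272/(-627273470/21977) = -22272*(-21977/627273470) = 244735872/313636735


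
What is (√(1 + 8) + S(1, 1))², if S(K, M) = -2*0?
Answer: 9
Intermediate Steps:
S(K, M) = 0
(√(1 + 8) + S(1, 1))² = (√(1 + 8) + 0)² = (√9 + 0)² = (3 + 0)² = 3² = 9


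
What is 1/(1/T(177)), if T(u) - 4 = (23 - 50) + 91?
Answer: 68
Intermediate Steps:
T(u) = 68 (T(u) = 4 + ((23 - 50) + 91) = 4 + (-27 + 91) = 4 + 64 = 68)
1/(1/T(177)) = 1/(1/68) = 68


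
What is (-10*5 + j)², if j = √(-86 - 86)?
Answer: 2328 - 200*I*√43 ≈ 2328.0 - 1311.5*I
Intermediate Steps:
j = 2*I*√43 (j = √(-172) = 2*I*√43 ≈ 13.115*I)
(-10*5 + j)² = (-10*5 + 2*I*√43)² = (-50 + 2*I*√43)²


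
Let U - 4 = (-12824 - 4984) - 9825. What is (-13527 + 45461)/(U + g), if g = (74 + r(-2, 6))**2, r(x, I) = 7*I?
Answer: -31934/14173 ≈ -2.2532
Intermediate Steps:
U = -27629 (U = 4 + ((-12824 - 4984) - 9825) = 4 + (-17808 - 9825) = 4 - 27633 = -27629)
g = 13456 (g = (74 + 7*6)**2 = (74 + 42)**2 = 116**2 = 13456)
(-13527 + 45461)/(U + g) = (-13527 + 45461)/(-27629 + 13456) = 31934/(-14173) = 31934*(-1/14173) = -31934/14173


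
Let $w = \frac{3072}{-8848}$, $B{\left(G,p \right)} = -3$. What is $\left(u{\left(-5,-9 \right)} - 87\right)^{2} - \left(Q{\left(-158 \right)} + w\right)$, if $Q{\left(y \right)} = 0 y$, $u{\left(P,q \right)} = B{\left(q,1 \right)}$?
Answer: $\frac{4479492}{553} \approx 8100.3$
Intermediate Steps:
$u{\left(P,q \right)} = -3$
$Q{\left(y \right)} = 0$
$w = - \frac{192}{553}$ ($w = 3072 \left(- \frac{1}{8848}\right) = - \frac{192}{553} \approx -0.3472$)
$\left(u{\left(-5,-9 \right)} - 87\right)^{2} - \left(Q{\left(-158 \right)} + w\right) = \left(-3 - 87\right)^{2} - \left(0 - \frac{192}{553}\right) = \left(-90\right)^{2} - - \frac{192}{553} = 8100 + \frac{192}{553} = \frac{4479492}{553}$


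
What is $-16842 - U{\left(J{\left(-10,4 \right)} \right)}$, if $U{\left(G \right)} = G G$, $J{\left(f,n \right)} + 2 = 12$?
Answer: $-16942$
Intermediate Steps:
$J{\left(f,n \right)} = 10$ ($J{\left(f,n \right)} = -2 + 12 = 10$)
$U{\left(G \right)} = G^{2}$
$-16842 - U{\left(J{\left(-10,4 \right)} \right)} = -16842 - 10^{2} = -16842 - 100 = -16942$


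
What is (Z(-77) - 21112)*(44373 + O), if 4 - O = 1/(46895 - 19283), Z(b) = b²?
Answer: -2067144738701/3068 ≈ -6.7378e+8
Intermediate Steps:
O = 110447/27612 (O = 4 - 1/(46895 - 19283) = 4 - 1/27612 = 110447/27612 ≈ 4.0000)
(Z(-77) - 21112)*(44373 + O) = ((-77)² - 21112)*(44373 + 110447/27612) = (5929 - 21112)*(1225337723/27612) = -15183*1225337723/27612 = -2067144738701/3068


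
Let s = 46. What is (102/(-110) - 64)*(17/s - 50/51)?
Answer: 5117243/129030 ≈ 39.659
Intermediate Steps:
(102/(-110) - 64)*(17/s - 50/51) = (102/(-110) - 64)*(17/46 - 50/51) = (102*(-1/110) - 64)*(17*(1/46) - 50*1/51) = (-51/55 - 64)*(17/46 - 50/51) = -3571/55*(-1433/2346) = 5117243/129030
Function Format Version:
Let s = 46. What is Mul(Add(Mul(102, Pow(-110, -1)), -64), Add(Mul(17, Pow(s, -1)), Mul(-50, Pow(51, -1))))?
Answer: Rational(5117243, 129030) ≈ 39.659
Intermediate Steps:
Mul(Add(Mul(102, Pow(-110, -1)), -64), Add(Mul(17, Pow(s, -1)), Mul(-50, Pow(51, -1)))) = Mul(Add(Mul(102, Pow(-110, -1)), -64), Add(Mul(17, Pow(46, -1)), Mul(-50, Pow(51, -1)))) = Mul(Add(Mul(102, Rational(-1, 110)), -64), Add(Mul(17, Rational(1, 46)), Mul(-50, Rational(1, 51)))) = Mul(Add(Rational(-51, 55), -64), Add(Rational(17, 46), Rational(-50, 51))) = Mul(Rational(-3571, 55), Rational(-1433, 2346)) = Rational(5117243, 129030)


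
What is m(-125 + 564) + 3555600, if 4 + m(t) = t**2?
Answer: 3748317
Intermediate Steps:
m(t) = -4 + t**2
m(-125 + 564) + 3555600 = (-4 + (-125 + 564)**2) + 3555600 = (-4 + 439**2) + 3555600 = (-4 + 192721) + 3555600 = 192717 + 3555600 = 3748317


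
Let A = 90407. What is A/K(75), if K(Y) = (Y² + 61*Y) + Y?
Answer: 90407/10275 ≈ 8.7987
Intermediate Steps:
K(Y) = Y² + 62*Y
A/K(75) = 90407/((75*(62 + 75))) = 90407/((75*137)) = 90407/10275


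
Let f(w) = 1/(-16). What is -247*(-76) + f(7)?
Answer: 300351/16 ≈ 18772.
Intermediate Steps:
f(w) = -1/16
-247*(-76) + f(7) = -247*(-76) - 1/16 = 18772 - 1/16 = 300351/16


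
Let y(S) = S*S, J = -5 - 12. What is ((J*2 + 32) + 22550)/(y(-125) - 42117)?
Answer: -5637/6623 ≈ -0.85112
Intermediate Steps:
J = -17
y(S) = S²
((J*2 + 32) + 22550)/(y(-125) - 42117) = ((-17*2 + 32) + 22550)/((-125)² - 42117) = ((-34 + 32) + 22550)/(15625 - 42117) = (-2 + 22550)/(-26492) = 22548*(-1/26492) = -5637/6623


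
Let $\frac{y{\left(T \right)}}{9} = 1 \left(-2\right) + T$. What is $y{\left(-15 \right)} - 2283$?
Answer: $-2436$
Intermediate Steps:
$y{\left(T \right)} = -18 + 9 T$ ($y{\left(T \right)} = 9 \left(1 \left(-2\right) + T\right) = 9 \left(-2 + T\right) = -18 + 9 T$)
$y{\left(-15 \right)} - 2283 = \left(-18 + 9 \left(-15\right)\right) - 2283 = \left(-18 - 135\right) - 2283 = -153 - 2283 = -2436$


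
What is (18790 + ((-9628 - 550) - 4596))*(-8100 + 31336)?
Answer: 93315776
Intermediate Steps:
(18790 + ((-9628 - 550) - 4596))*(-8100 + 31336) = (18790 + (-10178 - 4596))*23236 = (18790 - 14774)*23236 = 4016*23236 = 93315776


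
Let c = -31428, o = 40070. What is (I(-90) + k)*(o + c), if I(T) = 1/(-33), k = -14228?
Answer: -4057635050/33 ≈ -1.2296e+8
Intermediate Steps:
I(T) = -1/33
(I(-90) + k)*(o + c) = (-1/33 - 14228)*(40070 - 31428) = -469525/33*8642 = -4057635050/33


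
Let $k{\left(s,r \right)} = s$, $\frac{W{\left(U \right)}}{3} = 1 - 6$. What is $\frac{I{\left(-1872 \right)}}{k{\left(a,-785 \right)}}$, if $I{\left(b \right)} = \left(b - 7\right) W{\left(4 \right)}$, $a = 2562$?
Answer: $\frac{9395}{854} \approx 11.001$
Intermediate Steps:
$W{\left(U \right)} = -15$ ($W{\left(U \right)} = 3 \left(1 - 6\right) = 3 \left(-5\right) = -15$)
$I{\left(b \right)} = 105 - 15 b$ ($I{\left(b \right)} = \left(b - 7\right) \left(-15\right) = \left(-7 + b\right) \left(-15\right) = 105 - 15 b$)
$\frac{I{\left(-1872 \right)}}{k{\left(a,-785 \right)}} = \frac{105 - -28080}{2562} = \left(105 + 28080\right) \frac{1}{2562} = 28185 \cdot \frac{1}{2562} = \frac{9395}{854}$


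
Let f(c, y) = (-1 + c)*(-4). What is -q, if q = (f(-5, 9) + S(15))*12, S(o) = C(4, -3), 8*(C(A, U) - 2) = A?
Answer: -318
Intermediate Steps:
C(A, U) = 2 + A/8
f(c, y) = 4 - 4*c
S(o) = 5/2 (S(o) = 2 + (⅛)*4 = 2 + ½ = 5/2)
q = 318 (q = ((4 - 4*(-5)) + 5/2)*12 = ((4 + 20) + 5/2)*12 = (24 + 5/2)*12 = (53/2)*12 = 318)
-q = -1*318 = -318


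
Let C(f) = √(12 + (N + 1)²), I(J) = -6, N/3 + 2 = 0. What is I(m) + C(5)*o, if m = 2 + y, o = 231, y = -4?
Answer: -6 + 231*√37 ≈ 1399.1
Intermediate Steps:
m = -2 (m = 2 - 4 = -2)
N = -6 (N = -6 + 3*0 = -6 + 0 = -6)
C(f) = √37 (C(f) = √(12 + (-6 + 1)²) = √(12 + (-5)²) = √(12 + 25) = √37)
I(m) + C(5)*o = -6 + √37*231 = -6 + 231*√37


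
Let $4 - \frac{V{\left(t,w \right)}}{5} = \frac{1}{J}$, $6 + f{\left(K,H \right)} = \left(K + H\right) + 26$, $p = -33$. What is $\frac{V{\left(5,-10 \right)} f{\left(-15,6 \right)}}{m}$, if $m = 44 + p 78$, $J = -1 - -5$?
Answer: $- \frac{15}{184} \approx -0.081522$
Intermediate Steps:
$J = 4$ ($J = -1 + 5 = 4$)
$f{\left(K,H \right)} = 20 + H + K$ ($f{\left(K,H \right)} = -6 + \left(\left(K + H\right) + 26\right) = -6 + \left(\left(H + K\right) + 26\right) = -6 + \left(26 + H + K\right) = 20 + H + K$)
$V{\left(t,w \right)} = \frac{75}{4}$ ($V{\left(t,w \right)} = 20 - \frac{5}{4} = \frac{75}{4}$)
$m = -2530$ ($m = 44 - 2574 = -2530$)
$\frac{V{\left(5,-10 \right)} f{\left(-15,6 \right)}}{m} = \frac{\frac{75}{4} \left(20 + 6 - 15\right)}{-2530} = \frac{75}{4} \cdot 11 \left(- \frac{1}{2530}\right) = \frac{825}{4} \left(- \frac{1}{2530}\right) = - \frac{15}{184}$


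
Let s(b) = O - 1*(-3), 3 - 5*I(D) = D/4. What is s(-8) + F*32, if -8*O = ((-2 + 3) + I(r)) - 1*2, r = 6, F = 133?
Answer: 340727/80 ≈ 4259.1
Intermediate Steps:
I(D) = ⅗ - D/20 (I(D) = ⅗ - D/(5*4) = ⅗ - D/20)
O = 7/80 (O = -(((-2 + 3) + (⅗ - 1/20*6)) - 1*2)/8 = -((1 + (⅗ - 3/10)) - 2)/8 = -((1 + 3/10) - 2)/8 = -(13/10 - 2)/8 = -⅛*(-7/10) = 7/80 ≈ 0.087500)
s(b) = 247/80 (s(b) = 7/80 - 1*(-3) = 7/80 + 3 = 247/80)
s(-8) + F*32 = 247/80 + 133*32 = 247/80 + 4256 = 340727/80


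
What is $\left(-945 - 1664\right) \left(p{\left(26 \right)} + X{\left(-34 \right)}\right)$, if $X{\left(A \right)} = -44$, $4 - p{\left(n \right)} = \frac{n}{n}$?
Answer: $106969$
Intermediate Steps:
$p{\left(n \right)} = 3$ ($p{\left(n \right)} = 4 - \frac{n}{n} = 4 - 1 = 3$)
$\left(-945 - 1664\right) \left(p{\left(26 \right)} + X{\left(-34 \right)}\right) = \left(-945 - 1664\right) \left(3 - 44\right) = \left(-2609\right) \left(-41\right) = 106969$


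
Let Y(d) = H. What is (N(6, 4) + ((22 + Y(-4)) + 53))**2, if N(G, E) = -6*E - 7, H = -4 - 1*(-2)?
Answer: 1764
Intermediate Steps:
H = -2 (H = -4 + 2 = -2)
N(G, E) = -7 - 6*E
Y(d) = -2
(N(6, 4) + ((22 + Y(-4)) + 53))**2 = ((-7 - 6*4) + ((22 - 2) + 53))**2 = ((-7 - 24) + (20 + 53))**2 = (-31 + 73)**2 = 42**2 = 1764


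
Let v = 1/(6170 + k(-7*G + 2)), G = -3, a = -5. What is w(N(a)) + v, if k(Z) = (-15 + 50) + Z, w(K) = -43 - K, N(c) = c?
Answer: -236663/6228 ≈ -38.000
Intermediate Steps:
k(Z) = 35 + Z
v = 1/6228 (v = 1/(6170 + (35 + (-7*(-3) + 2))) = 1/(6170 + (35 + (21 + 2))) = 1/(6170 + (35 + 23)) = 1/(6170 + 58) = 1/6228 ≈ 0.00016057)
w(N(a)) + v = (-43 - 1*(-5)) + 1/6228 = (-43 + 5) + 1/6228 = -38 + 1/6228 = -236663/6228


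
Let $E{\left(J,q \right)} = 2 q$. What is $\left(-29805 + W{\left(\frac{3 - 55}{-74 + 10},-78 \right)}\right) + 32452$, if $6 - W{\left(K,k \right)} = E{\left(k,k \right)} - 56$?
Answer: $2865$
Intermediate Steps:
$W{\left(K,k \right)} = 62 - 2 k$ ($W{\left(K,k \right)} = 6 - \left(2 k - 56\right) = 6 - \left(-56 + 2 k\right) = 62 - 2 k$)
$\left(-29805 + W{\left(\frac{3 - 55}{-74 + 10},-78 \right)}\right) + 32452 = \left(-29805 + \left(62 - -156\right)\right) + 32452 = \left(-29805 + \left(62 + 156\right)\right) + 32452 = \left(-29805 + 218\right) + 32452 = -29587 + 32452 = 2865$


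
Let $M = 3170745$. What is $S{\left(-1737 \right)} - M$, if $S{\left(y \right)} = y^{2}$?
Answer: $-153576$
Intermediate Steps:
$S{\left(-1737 \right)} - M = \left(-1737\right)^{2} - 3170745 = 3017169 - 3170745 = -153576$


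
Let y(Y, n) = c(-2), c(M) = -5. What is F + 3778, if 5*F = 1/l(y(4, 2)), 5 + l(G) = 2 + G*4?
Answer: 434469/115 ≈ 3778.0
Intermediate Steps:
y(Y, n) = -5
l(G) = -3 + 4*G (l(G) = -5 + (2 + G*4) = -5 + (2 + 4*G) = -3 + 4*G)
F = -1/115 (F = 1/(5*(-3 + 4*(-5))) = 1/(5*(-3 - 20)) = (⅕)/(-23) = (⅕)*(-1/23) = -1/115 ≈ -0.0086956)
F + 3778 = -1/115 + 3778 = 434469/115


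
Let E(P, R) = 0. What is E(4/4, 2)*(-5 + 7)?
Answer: 0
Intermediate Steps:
E(4/4, 2)*(-5 + 7) = 0*(-5 + 7) = 0*2 = 0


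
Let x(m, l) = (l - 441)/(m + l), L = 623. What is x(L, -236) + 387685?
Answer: 150033418/387 ≈ 3.8768e+5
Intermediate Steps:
x(m, l) = (-441 + l)/(l + m)
x(L, -236) + 387685 = (-441 - 236)/(-236 + 623) + 387685 = -677/387 + 387685 = 150033418/387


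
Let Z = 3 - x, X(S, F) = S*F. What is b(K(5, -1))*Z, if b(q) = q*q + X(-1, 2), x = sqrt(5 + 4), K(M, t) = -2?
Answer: 0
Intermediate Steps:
X(S, F) = F*S
x = 3 (x = sqrt(9) = 3)
b(q) = -2 + q**2 (b(q) = q*q + 2*(-1) = q**2 - 2 = -2 + q**2)
Z = 0 (Z = 3 - 1*3 = 3 - 3 = 0)
b(K(5, -1))*Z = (-2 + (-2)**2)*0 = (-2 + 4)*0 = 2*0 = 0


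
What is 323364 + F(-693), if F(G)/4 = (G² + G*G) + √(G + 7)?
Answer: 4165356 + 28*I*√14 ≈ 4.1654e+6 + 104.77*I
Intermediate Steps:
F(G) = 4*√(7 + G) + 8*G² (F(G) = 4*((G² + G*G) + √(G + 7)) = 4*((G² + G²) + √(7 + G)) = 4*(2*G² + √(7 + G)) = 4*(√(7 + G) + 2*G²) = 4*√(7 + G) + 8*G²)
323364 + F(-693) = 323364 + (4*√(7 - 693) + 8*(-693)²) = 323364 + (4*√(-686) + 8*480249) = 323364 + (4*(7*I*√14) + 3841992) = 323364 + (28*I*√14 + 3841992) = 323364 + (3841992 + 28*I*√14) = 4165356 + 28*I*√14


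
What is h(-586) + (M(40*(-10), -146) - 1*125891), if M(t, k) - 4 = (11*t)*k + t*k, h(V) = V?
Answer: 574327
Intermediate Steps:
M(t, k) = 4 + 12*k*t (M(t, k) = 4 + ((11*t)*k + t*k) = 4 + (11*k*t + k*t) = 4 + 12*k*t)
h(-586) + (M(40*(-10), -146) - 1*125891) = -586 + ((4 + 12*(-146)*(40*(-10))) - 1*125891) = -586 + ((4 + 12*(-146)*(-400)) - 125891) = -586 + ((4 + 700800) - 125891) = -586 + (700804 - 125891) = -586 + 574913 = 574327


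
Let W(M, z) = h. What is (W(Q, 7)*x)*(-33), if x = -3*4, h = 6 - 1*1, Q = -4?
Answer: 1980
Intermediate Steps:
h = 5 (h = 6 - 1 = 5)
W(M, z) = 5
x = -12
(W(Q, 7)*x)*(-33) = (5*(-12))*(-33) = -60*(-33) = 1980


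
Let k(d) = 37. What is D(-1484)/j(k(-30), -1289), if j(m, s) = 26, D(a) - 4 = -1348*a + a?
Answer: 999476/13 ≈ 76883.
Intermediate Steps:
D(a) = 4 - 1347*a (D(a) = 4 + (-1348*a + a) = 4 - 1347*a)
D(-1484)/j(k(-30), -1289) = (4 - 1347*(-1484))/26 = (4 + 1998948)*(1/26) = 1998952*(1/26) = 999476/13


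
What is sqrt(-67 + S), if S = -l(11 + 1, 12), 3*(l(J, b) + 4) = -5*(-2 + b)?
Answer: I*sqrt(417)/3 ≈ 6.8069*I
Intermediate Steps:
l(J, b) = -2/3 - 5*b/3 (l(J, b) = -4 + (-5*(-2 + b))/3 = -4 + (10 - 5*b)/3 = -4 + (10/3 - 5*b/3) = -2/3 - 5*b/3)
S = 62/3 (S = -(-2/3 - 5/3*12) = -(-2/3 - 20) = -1*(-62/3) = 62/3 ≈ 20.667)
sqrt(-67 + S) = sqrt(-67 + 62/3) = sqrt(-139/3) = I*sqrt(417)/3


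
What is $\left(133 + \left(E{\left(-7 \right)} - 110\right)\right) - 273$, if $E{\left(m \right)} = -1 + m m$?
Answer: $-202$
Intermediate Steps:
$E{\left(m \right)} = -1 + m^{2}$
$\left(133 + \left(E{\left(-7 \right)} - 110\right)\right) - 273 = \left(133 - \left(111 - 49\right)\right) - 273 = \left(133 + \left(\left(-1 + 49\right) - 110\right)\right) - 273 = \left(133 + \left(48 - 110\right)\right) - 273 = \left(133 - 62\right) - 273 = 71 - 273 = -202$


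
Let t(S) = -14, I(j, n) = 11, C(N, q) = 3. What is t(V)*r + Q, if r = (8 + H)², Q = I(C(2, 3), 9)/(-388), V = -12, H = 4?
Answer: -782219/388 ≈ -2016.0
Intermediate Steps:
Q = -11/388 (Q = 11/(-388) = 11*(-1/388) = -11/388 ≈ -0.028351)
r = 144 (r = (8 + 4)² = 12² = 144)
t(V)*r + Q = -14*144 - 11/388 = -2016 - 11/388 = -782219/388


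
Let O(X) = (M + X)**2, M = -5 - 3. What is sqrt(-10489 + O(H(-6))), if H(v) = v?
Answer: I*sqrt(10293) ≈ 101.45*I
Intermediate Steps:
M = -8
O(X) = (-8 + X)**2
sqrt(-10489 + O(H(-6))) = sqrt(-10489 + (-8 - 6)**2) = sqrt(-10489 + (-14)**2) = sqrt(-10489 + 196) = sqrt(-10293) = I*sqrt(10293)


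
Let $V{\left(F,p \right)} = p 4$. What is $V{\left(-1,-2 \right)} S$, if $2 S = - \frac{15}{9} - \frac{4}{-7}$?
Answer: $\frac{92}{21} \approx 4.381$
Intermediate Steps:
$V{\left(F,p \right)} = 4 p$
$S = - \frac{23}{42}$ ($S = \frac{- \frac{15}{9} - \frac{4}{-7}}{2} = \frac{\left(-15\right) \frac{1}{9} - - \frac{4}{7}}{2} = \frac{- \frac{5}{3} + \frac{4}{7}}{2} = \frac{1}{2} \left(- \frac{23}{21}\right) = - \frac{23}{42} \approx -0.54762$)
$V{\left(-1,-2 \right)} S = 4 \left(-2\right) \left(- \frac{23}{42}\right) = \left(-8\right) \left(- \frac{23}{42}\right) = \frac{92}{21}$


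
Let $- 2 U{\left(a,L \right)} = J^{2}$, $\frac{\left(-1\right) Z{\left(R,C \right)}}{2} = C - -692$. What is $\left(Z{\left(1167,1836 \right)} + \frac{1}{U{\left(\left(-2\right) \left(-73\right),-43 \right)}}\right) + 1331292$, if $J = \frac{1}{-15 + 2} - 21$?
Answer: $\frac{49784246799}{37538} \approx 1.3262 \cdot 10^{6}$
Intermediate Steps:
$Z{\left(R,C \right)} = -1384 - 2 C$ ($Z{\left(R,C \right)} = - 2 \left(C - -692\right) = - 2 \left(C + 692\right) = - 2 \left(692 + C\right) = -1384 - 2 C$)
$J = - \frac{274}{13}$ ($J = \frac{1}{-13} - 21 = - \frac{1}{13} - 21 = - \frac{274}{13} \approx -21.077$)
$U{\left(a,L \right)} = - \frac{37538}{169}$ ($U{\left(a,L \right)} = - \frac{\left(- \frac{274}{13}\right)^{2}}{2} = \left(- \frac{1}{2}\right) \frac{75076}{169} = - \frac{37538}{169}$)
$\left(Z{\left(1167,1836 \right)} + \frac{1}{U{\left(\left(-2\right) \left(-73\right),-43 \right)}}\right) + 1331292 = \left(\left(-1384 - 3672\right) + \frac{1}{- \frac{37538}{169}}\right) + 1331292 = \left(\left(-1384 - 3672\right) - \frac{169}{37538}\right) + 1331292 = \left(-5056 - \frac{169}{37538}\right) + 1331292 = - \frac{189792297}{37538} + 1331292 = \frac{49784246799}{37538}$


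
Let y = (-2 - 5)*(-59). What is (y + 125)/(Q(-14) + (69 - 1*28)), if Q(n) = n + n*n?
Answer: 538/223 ≈ 2.4126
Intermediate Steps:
y = 413 (y = -7*(-59) = 413)
Q(n) = n + n²
(y + 125)/(Q(-14) + (69 - 1*28)) = (413 + 125)/(-14*(1 - 14) + (69 - 1*28)) = 538/(-14*(-13) + (69 - 28)) = 538/(182 + 41) = 538/223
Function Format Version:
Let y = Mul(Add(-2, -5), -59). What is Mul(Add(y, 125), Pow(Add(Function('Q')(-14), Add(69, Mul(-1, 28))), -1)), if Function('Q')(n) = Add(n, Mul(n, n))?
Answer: Rational(538, 223) ≈ 2.4126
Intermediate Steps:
y = 413 (y = Mul(-7, -59) = 413)
Function('Q')(n) = Add(n, Pow(n, 2))
Mul(Add(y, 125), Pow(Add(Function('Q')(-14), Add(69, Mul(-1, 28))), -1)) = Mul(Add(413, 125), Pow(Add(Mul(-14, Add(1, -14)), Add(69, Mul(-1, 28))), -1)) = Mul(538, Pow(Add(Mul(-14, -13), Add(69, -28)), -1)) = Mul(538, Pow(Add(182, 41), -1)) = Mul(538, Pow(223, -1)) = Mul(538, Rational(1, 223)) = Rational(538, 223)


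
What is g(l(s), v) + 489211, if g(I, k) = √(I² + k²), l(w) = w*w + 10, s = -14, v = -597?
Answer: 489211 + √398845 ≈ 4.8984e+5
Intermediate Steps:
l(w) = 10 + w² (l(w) = w² + 10 = 10 + w²)
g(l(s), v) + 489211 = √((10 + (-14)²)² + (-597)²) + 489211 = √((10 + 196)² + 356409) + 489211 = √(206² + 356409) + 489211 = √(42436 + 356409) + 489211 = √398845 + 489211 = 489211 + √398845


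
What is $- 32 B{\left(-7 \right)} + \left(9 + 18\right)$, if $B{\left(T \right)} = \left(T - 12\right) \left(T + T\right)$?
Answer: $-8485$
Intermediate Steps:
$B{\left(T \right)} = 2 T \left(-12 + T\right)$ ($B{\left(T \right)} = \left(-12 + T\right) 2 T = 2 T \left(-12 + T\right)$)
$- 32 B{\left(-7 \right)} + \left(9 + 18\right) = - 32 \cdot 2 \left(-7\right) \left(-12 - 7\right) + \left(9 + 18\right) = - 32 \cdot 2 \left(-7\right) \left(-19\right) + 27 = \left(-32\right) 266 + 27 = -8512 + 27 = -8485$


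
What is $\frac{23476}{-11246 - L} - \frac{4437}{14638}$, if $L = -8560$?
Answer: $- \frac{177779735}{19658834} \approx -9.0432$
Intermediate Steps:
$\frac{23476}{-11246 - L} - \frac{4437}{14638} = \frac{23476}{-11246 - -8560} - \frac{4437}{14638} = \frac{23476}{-11246 + 8560} - \frac{4437}{14638} = \frac{23476}{-2686} - \frac{4437}{14638} = 23476 \left(- \frac{1}{2686}\right) - \frac{4437}{14638} = - \frac{11738}{1343} - \frac{4437}{14638} = - \frac{177779735}{19658834}$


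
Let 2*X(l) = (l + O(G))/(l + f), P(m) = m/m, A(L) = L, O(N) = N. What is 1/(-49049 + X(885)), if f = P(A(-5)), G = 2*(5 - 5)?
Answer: -1772/86913943 ≈ -2.0388e-5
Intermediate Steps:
G = 0 (G = 2*0 = 0)
P(m) = 1
f = 1
X(l) = l/(2*(1 + l)) (X(l) = ((l + 0)/(l + 1))/2 = (l/(1 + l))/2 = l/(2*(1 + l)))
1/(-49049 + X(885)) = 1/(-49049 + (½)*885/(1 + 885)) = 1/(-49049 + (½)*885/886) = 1/(-49049 + (½)*885*(1/886)) = 1/(-49049 + 885/1772) = 1/(-86913943/1772) = -1772/86913943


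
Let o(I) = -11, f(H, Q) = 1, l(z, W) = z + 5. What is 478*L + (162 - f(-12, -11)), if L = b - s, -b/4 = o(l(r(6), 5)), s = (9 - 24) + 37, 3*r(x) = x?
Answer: 10677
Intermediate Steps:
r(x) = x/3
l(z, W) = 5 + z
s = 22 (s = -15 + 37 = 22)
b = 44 (b = -4*(-11) = 44)
L = 22 (L = 44 - 1*22 = 44 - 22 = 22)
478*L + (162 - f(-12, -11)) = 478*22 + (162 - 1*1) = 10516 + (162 - 1) = 10516 + 161 = 10677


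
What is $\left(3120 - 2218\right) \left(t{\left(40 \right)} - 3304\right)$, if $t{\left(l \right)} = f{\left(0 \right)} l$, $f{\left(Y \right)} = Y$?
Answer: $-2980208$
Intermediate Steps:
$t{\left(l \right)} = 0$ ($t{\left(l \right)} = 0 l = 0$)
$\left(3120 - 2218\right) \left(t{\left(40 \right)} - 3304\right) = \left(3120 - 2218\right) \left(0 - 3304\right) = 902 \left(-3304\right) = -2980208$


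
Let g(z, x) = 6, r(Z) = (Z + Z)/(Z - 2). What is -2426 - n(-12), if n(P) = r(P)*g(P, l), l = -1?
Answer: -17054/7 ≈ -2436.3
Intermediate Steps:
r(Z) = 2*Z/(-2 + Z) (r(Z) = (2*Z)/(-2 + Z) = 2*Z/(-2 + Z))
n(P) = 12*P/(-2 + P) (n(P) = (2*P/(-2 + P))*6 = 12*P/(-2 + P))
-2426 - n(-12) = -2426 - 12*(-12)/(-2 - 12) = -2426 - 12*(-12)/(-14) = -2426 - 12*(-12)*(-1)/14 = -2426 - 1*72/7 = -2426 - 72/7 = -17054/7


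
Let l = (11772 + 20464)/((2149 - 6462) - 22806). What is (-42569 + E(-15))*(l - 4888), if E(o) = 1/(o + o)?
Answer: 28221121066578/135595 ≈ 2.0813e+8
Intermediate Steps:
E(o) = 1/(2*o)
l = -32236/27119 (l = 32236/(-4313 - 22806) = 32236/(-27119) = 32236*(-1/27119) = -32236/27119 ≈ -1.1887)
(-42569 + E(-15))*(l - 4888) = (-42569 + (½)/(-15))*(-32236/27119 - 4888) = (-42569 + (½)*(-1/15))*(-132589908/27119) = (-42569 - 1/30)*(-132589908/27119) = -1277071/30*(-132589908/27119) = 28221121066578/135595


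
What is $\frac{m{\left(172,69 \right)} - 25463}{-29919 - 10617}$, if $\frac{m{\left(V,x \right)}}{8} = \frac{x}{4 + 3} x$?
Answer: $\frac{140153}{283752} \approx 0.49393$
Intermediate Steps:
$m{\left(V,x \right)} = \frac{8 x^{2}}{7}$ ($m{\left(V,x \right)} = 8 \frac{x}{4 + 3} x = 8 \frac{x}{7} x = 8 \frac{x^{2}}{7} = \frac{8 x^{2}}{7}$)
$\frac{m{\left(172,69 \right)} - 25463}{-29919 - 10617} = \frac{\frac{8 \cdot 69^{2}}{7} - 25463}{-29919 - 10617} = \frac{\frac{8}{7} \cdot 4761 - 25463}{-40536} = \left(\frac{38088}{7} - 25463\right) \left(- \frac{1}{40536}\right) = \left(- \frac{140153}{7}\right) \left(- \frac{1}{40536}\right) = \frac{140153}{283752}$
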